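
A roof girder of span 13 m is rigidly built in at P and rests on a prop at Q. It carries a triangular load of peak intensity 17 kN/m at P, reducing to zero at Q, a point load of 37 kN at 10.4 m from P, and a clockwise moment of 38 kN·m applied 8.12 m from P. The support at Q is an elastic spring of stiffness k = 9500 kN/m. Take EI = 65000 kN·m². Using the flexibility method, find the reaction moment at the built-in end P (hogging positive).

M_P = 233 kN·m

Remove the prop at Q; the released (primary) structure is a cantilever built in at P.
Primary-structure tip deflection at Q by superposition:
  triangular load, peak 17 at the fixed end: w₀L⁴/(30EI) = 16185/EI
  point load 37 at a = 10.4: Pa²(3L − a)/(6EI) = 19076/EI
  clockwise couple 38 at a = 8.12: M₀a(2L − a)/(2EI) = 2759/EI
  δ_0 = 38019/EI
Flexibility coefficient — unit upward force at Q: δ_{QQ} = L³/(3EI) = 732.3/EI.
With EI = 65000 kN·m²: δ_0 = 0.58491 m and δ_{QQ} = 0.011267 m/kN.
Compatibility — the spring shortens by R_Q/k under the reaction it provides: δ_0 − R_Q·δ_{QQ} = R_Q/k. With 1/k = 0.000105 m/kN, R_Q = δ_0 / (δ_{QQ} + 1/k) = 0.58491 / (0.011267 + 0.000105) = 51.43 kN.
Moment equilibrium about P: M_P = Σ(load moments about P) − R_Q·L = 901.6 − 51.43×13 = 233 kN·m.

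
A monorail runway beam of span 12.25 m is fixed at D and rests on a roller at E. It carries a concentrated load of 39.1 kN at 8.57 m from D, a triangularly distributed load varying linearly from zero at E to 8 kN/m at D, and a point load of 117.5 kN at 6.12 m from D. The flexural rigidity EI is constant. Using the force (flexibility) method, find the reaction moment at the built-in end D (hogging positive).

Release the roller at E. Primary structure: cantilever fixed at D.
Deflection at E on the released cantilever, summing each load's contribution:
  point load 39.1 at a = 8.57: Pa²(3L − a)/(6EI) = 13487/EI
  triangular load, peak 8 at the fixed end: w₀L⁴/(30EI) = 6005/EI
  point load 117.5 at a = 6.12: Pa²(3L − a)/(6EI) = 22467/EI
  δ_0 = 41959/EI
Flexibility coefficient — unit upward force at E: δ_{EE} = L³/(3EI) = 612.8/EI.
Compatibility at E: δ_0 − R_E·δ_{EE} = 0, so R_E = 41959/612.8 = 68.48 kN.
Moment equilibrium about D: M_D = Σ(load moments about D) − R_E·L = 1254 − 68.48×12.25 = 415.4 kN·m.

M_D = 415.4 kN·m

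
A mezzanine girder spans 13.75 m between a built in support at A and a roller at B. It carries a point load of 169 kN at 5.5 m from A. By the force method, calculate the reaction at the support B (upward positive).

Release the roller at B. Primary structure: cantilever fixed at A.
Primary-structure tip deflection at B by superposition:
  point load 169 at a = 5.5: Pa²(3L − a)/(6EI) = 30460/EI
Tip deflection under a unit load at B: L³/(3EI) = 866.5/EI.
The prop prevents deflection at B: R_B = δ_0/δ_{BB} = 30460/866.5 = 35.15 kN.

R_B = 35.15 kN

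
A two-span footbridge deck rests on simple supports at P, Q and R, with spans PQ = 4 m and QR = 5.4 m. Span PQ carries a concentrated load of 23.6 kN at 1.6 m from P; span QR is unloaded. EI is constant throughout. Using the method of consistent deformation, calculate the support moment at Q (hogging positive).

Take M_Q as the redundant. Released structure: two simple spans PQ and QR with a hinge at Q.
End slopes at the hinge Q, treating each span as simply supported:
  span PQ: point load 23.6 at a = 1.6: Pab(L + a)/(6LEI) = 21.15/EI
  relative rotation θ_0 = (21.15 + 0)/EI = 21.15/EI
A unit hogging moment at Q produces rotation L₁/(3EI) + L₂/(3EI) = 3.133/EI.
Slope continuity at Q: θ_0 = M_Q·3.133/EI, so M_Q = 21.15/3.133 = 6.749 kN·m (hogging).

M_Q = 6.749 kN·m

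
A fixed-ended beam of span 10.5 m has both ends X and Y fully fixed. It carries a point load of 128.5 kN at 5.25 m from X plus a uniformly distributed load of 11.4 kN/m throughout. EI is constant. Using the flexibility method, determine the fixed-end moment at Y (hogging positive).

Take the two fixed-end moments M_X, M_Y as redundants; the released structure is the simple span XY.
End rotations of the released simple span under the applied load (×1/EI):
  at X: point load 128.5 at a = 5.25: Pab(L + b)/(6LEI) = 885.4/EI
  at Y: point load 128.5 at a = 5.25: Pab(L + a)/(6LEI) = 885.4/EI
  at X: UDL 11.4: wL³/(24EI) = 549.9/EI
  at Y: UDL 11.4: wL³/(24EI) = 549.9/EI
  θ_X0 = 1435/EI,  θ_Y0 = 1435/EI
Flexibility coefficients: a unit moment at one end gives L/(3EI) there and L/(6EI) at the far end, so f₁₁ = f₂₂ = 3.5/EI and f₁₂ = f₂₁ = 1.75/EI.
Compatibility — zero rotation at each built-in end:
  3.5 M_X + 1.75 M_Y = 1435
  1.75 M_X + 3.5 M_Y = 1435
Solving the pair gives M_X = 273.4 kN·m and M_Y = 273.4 kN·m (hogging).

M_Y = 273.4 kN·m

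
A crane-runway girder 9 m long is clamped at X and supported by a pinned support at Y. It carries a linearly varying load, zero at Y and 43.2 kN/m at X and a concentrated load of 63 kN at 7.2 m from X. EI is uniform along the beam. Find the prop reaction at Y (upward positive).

Remove the prop at Y; the released (primary) structure is a cantilever built in at X.
Deflection at Y on the released cantilever, summing each load's contribution:
  triangular load, peak 43.2 at the fixed end: w₀L⁴/(30EI) = 9448/EI
  point load 63 at a = 7.2: Pa²(3L − a)/(6EI) = 10778/EI
  δ_0 = 20225/EI
Flexibility coefficient — unit upward force at Y: δ_{YY} = L³/(3EI) = 243/EI.
The prop prevents deflection at Y: R_Y = δ_0/δ_{YY} = 20225/243 = 83.23 kN.

R_Y = 83.23 kN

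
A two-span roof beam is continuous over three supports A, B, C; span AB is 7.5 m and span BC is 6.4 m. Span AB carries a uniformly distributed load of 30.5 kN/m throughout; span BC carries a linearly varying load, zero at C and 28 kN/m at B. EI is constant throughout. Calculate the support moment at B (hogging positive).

M_B = 150.9 kN·m

Release continuity at B by inserting a hinge; the redundant is the internal moment M_B. The primary structure is two simply-supported spans AB and BC.
Discontinuity in slope at B on the released structure — sum the simple-span end rotations:
  span AB: UDL 30.5: wL³/(24EI) = 536.1/EI
  span BC: triangular load, peak 28: w₀L³/(45EI) = 163.1/EI
  relative rotation θ_0 = (536.1 + 163.1)/EI = 699.2/EI
A unit hogging moment at B produces rotation L₁/(3EI) + L₂/(3EI) = 4.633/EI.
Compatibility: M_B·(L₁+L₂)/(3EI) = θ_0, giving M_B = 150.9 kN·m (hogging).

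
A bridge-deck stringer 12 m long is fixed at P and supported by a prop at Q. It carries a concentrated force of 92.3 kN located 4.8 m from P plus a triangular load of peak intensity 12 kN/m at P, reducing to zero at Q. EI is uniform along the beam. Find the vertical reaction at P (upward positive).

R_P = 130.7 kN

Take the reaction at Q as the redundant and release it; the primary structure is a cantilever fixed at P.
Free-end deflection of the primary structure under the applied loading (downward +):
  point load 92.3 at a = 4.8: Pa²(3L − a)/(6EI) = 11058/EI
  triangular load, peak 12 at the fixed end: w₀L⁴/(30EI) = 8294/EI
  δ_0 = 19353/EI
Flexibility coefficient — unit upward force at Q: δ_{QQ} = L³/(3EI) = 576/EI.
Compatibility at Q: δ_0 − R_Q·δ_{QQ} = 0, so R_Q = 19353/576 = 33.6 kN.
Vertical equilibrium: R_P = ΣP − R_Q = 164.3 − 33.6 = 130.7 kN.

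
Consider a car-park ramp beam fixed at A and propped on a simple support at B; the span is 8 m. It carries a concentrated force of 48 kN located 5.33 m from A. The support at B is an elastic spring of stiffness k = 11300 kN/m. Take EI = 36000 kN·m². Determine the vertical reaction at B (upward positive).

Release the roller at B. Primary structure: cantilever fixed at A.
Free-end deflection of the primary structure under the applied loading (downward +):
  point load 48 at a = 5.33: Pa²(3L − a)/(6EI) = 4243/EI
Flexibility coefficient — unit upward force at B: δ_{BB} = L³/(3EI) = 170.7/EI.
With EI = 36000 kN·m²: δ_0 = 0.11787 m and δ_{BB} = 0.004741 m/kN.
Compatibility — the spring shortens by R_B/k under the reaction it provides: δ_0 − R_B·δ_{BB} = R_B/k. With 1/k = 0.000088 m/kN, R_B = δ_0 / (δ_{BB} + 1/k) = 0.11787 / (0.004741 + 0.000088) = 24.41 kN.

R_B = 24.41 kN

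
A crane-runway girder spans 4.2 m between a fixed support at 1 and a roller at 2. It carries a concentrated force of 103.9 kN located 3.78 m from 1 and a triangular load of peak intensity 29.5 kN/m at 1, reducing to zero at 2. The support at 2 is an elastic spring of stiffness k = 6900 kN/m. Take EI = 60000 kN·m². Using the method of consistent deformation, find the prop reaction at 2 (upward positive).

R_2 = 74.52 kN

Remove the prop at 2; the released (primary) structure is a cantilever built in at 1.
Primary-structure tip deflection at 2 by superposition:
  point load 103.9 at a = 3.78: Pa²(3L − a)/(6EI) = 2182/EI
  triangular load, peak 29.5 at the fixed end: w₀L⁴/(30EI) = 306/EI
  δ_0 = 2488/EI
Flexibility coefficient — unit upward force at 2: δ_{22} = L³/(3EI) = 24.7/EI.
With EI = 60000 kN·m²: δ_0 = 0.041472 m and δ_{22} = 0.000412 m/kN.
Compatibility — the spring shortens by R_2/k under the reaction it provides: δ_0 − R_2·δ_{22} = R_2/k. With 1/k = 0.000145 m/kN, R_2 = δ_0 / (δ_{22} + 1/k) = 0.041472 / (0.000412 + 0.000145) = 74.52 kN.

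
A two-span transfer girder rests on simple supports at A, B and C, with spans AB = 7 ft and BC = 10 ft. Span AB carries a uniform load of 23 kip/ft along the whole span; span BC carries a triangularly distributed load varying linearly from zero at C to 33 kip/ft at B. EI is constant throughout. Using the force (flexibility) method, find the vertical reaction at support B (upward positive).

R_B = 236 kip

Release continuity at B by inserting a hinge; the redundant is the internal moment M_B. The primary structure is two simply-supported spans AB and BC.
Rotations at B on the released spans (each span's end-slope, ×1/EI):
  span AB: UDL 23: wL³/(24EI) = 328.7/EI
  span BC: triangular load, peak 33: w₀L³/(45EI) = 733.3/EI
  relative rotation θ_0 = (328.7 + 733.3)/EI = 1062/EI
A unit hogging moment at B produces rotation L₁/(3EI) + L₂/(3EI) = 5.667/EI.
Compatibility: M_B·(L₁+L₂)/(3EI) = θ_0, giving M_B = 187.4 kip·ft (hogging).
Span AB, ΣM about A with M_B applied at B: R_B^{AB}·7 = 563.5 + 187.4, so R_B^{AB} = 107.3 kip and R_A = 161 − 107.3 = 53.73 kip.
Span BC, ΣM about C: R_B^{BC}·10 = 1100 + 187.4, so R_B^{BC} = 128.7 kip and R_C = 165 − 128.7 = 36.26 kip.
R_B = 107.3 + 128.7 = 236 kip.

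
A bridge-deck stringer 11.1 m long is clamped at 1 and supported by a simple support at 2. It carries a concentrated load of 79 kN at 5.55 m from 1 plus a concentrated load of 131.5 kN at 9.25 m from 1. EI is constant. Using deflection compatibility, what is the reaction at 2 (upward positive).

Choose R_2 as the redundant. The primary structure is the cantilever fixed at 1.
Primary-structure tip deflection at 2 by superposition:
  point load 79 at a = 5.55: Pa²(3L − a)/(6EI) = 11254/EI
  point load 131.5 at a = 9.25: Pa²(3L − a)/(6EI) = 45100/EI
  δ_0 = 56354/EI
Tip deflection under a unit load at 2: L³/(3EI) = 455.9/EI.
Compatibility at 2: δ_0 − R_2·δ_{22} = 0, so R_2 = 56354/455.9 = 123.6 kN.

R_2 = 123.6 kN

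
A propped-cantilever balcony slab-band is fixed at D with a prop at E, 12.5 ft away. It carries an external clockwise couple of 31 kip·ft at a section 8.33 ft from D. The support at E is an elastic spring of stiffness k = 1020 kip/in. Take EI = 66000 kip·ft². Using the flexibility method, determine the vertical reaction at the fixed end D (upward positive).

Remove the prop at E; the released (primary) structure is a cantilever built in at D.
Deflection at E on the released cantilever, summing each load's contribution:
  clockwise couple 31 at a = 8.33: M₀a(2L − a)/(2EI) = 2152/EI
Tip deflection under a unit load at E: L³/(3EI) = 651/EI.
With EI = 66000 kip·ft²: δ_0 = 0.032611 ft and δ_{EE} = 0.009864 ft/kip.
Compatibility — the spring shortens by R_E/k under the reaction it provides: δ_0 − R_E·δ_{EE} = R_E/k. With 1/k = 1/(1020×12) ft/kip = 0.000082 ft/kip, R_E = δ_0 / (δ_{EE} + 1/k) = 0.032611 / (0.009864 + 0.000082) = 3.279 kip.
Vertical equilibrium: R_D = ΣP − R_E = 0 − 3.279 = -3.279 kip.

R_D = -3.279 kip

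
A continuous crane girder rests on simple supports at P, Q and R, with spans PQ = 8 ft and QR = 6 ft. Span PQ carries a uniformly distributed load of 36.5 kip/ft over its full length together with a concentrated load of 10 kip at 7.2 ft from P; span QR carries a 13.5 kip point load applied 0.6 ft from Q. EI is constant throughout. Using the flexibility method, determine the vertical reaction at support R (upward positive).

Insert a hinge at Q; M_Q is the redundant, and each span becomes simply supported.
Discontinuity in slope at Q on the released structure — sum the simple-span end rotations:
  span PQ: UDL 36.5: wL³/(24EI) = 778.7/EI
  span PQ: point load 10 at a = 7.2: Pab(L + a)/(6LEI) = 18.24/EI
  span QR: point load 13.5 at a = 0.6: Pab(L + b)/(6LEI) = 13.85/EI
  relative rotation θ_0 = (796.9 + 13.85)/EI = 810.8/EI
A unit hogging moment at Q produces rotation L₁/(3EI) + L₂/(3EI) = 4.667/EI.
Compatibility: M_Q·(L₁+L₂)/(3EI) = θ_0, giving M_Q = 173.7 kip·ft (hogging).
Span QR, ΣM about R: R_Q^{QR}·6 = 72.9 + 173.7, so R_Q^{QR} = 41.11 kip and R_R = 13.5 − 41.11 = -27.61 kip.

R_R = -27.61 kip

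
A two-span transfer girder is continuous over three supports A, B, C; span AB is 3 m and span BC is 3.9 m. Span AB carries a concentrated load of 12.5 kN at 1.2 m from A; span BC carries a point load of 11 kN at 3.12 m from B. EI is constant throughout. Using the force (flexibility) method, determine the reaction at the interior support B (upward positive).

R_B = 10.19 kN

Insert a hinge at B; M_B is the redundant, and each span becomes simply supported.
Rotations at B on the released spans (each span's end-slope, ×1/EI):
  span AB: point load 12.5 at a = 1.2: Pab(L + a)/(6LEI) = 6.3/EI
  span BC: point load 11 at a = 3.12: Pab(L + b)/(6LEI) = 5.354/EI
  relative rotation θ_0 = (6.3 + 5.354)/EI = 11.65/EI
A unit hogging moment at B produces rotation L₁/(3EI) + L₂/(3EI) = 2.3/EI.
Compatibility: M_B·(L₁+L₂)/(3EI) = θ_0, giving M_B = 5.067 kN·m (hogging).
Span AB, ΣM about A with M_B applied at B: R_B^{AB}·3 = 15 + 5.067, so R_B^{AB} = 6.689 kN and R_A = 12.5 − 6.689 = 5.811 kN.
Span BC, ΣM about C: R_B^{BC}·3.9 = 8.58 + 5.067, so R_B^{BC} = 3.499 kN and R_C = 11 − 3.499 = 7.501 kN.
R_B = 6.689 + 3.499 = 10.19 kN.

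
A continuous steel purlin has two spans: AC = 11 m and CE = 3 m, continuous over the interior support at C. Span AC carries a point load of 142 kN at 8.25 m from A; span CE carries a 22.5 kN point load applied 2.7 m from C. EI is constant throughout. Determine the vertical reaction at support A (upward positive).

R_A = 17.13 kN

Insert a hinge at C; M_C is the redundant, and each span becomes simply supported.
Discontinuity in slope at C on the released structure — sum the simple-span end rotations:
  span AC: point load 142 at a = 8.25: Pab(L + a)/(6LEI) = 939.6/EI
  span CE: point load 22.5 at a = 2.7: Pab(L + b)/(6LEI) = 3.341/EI
  relative rotation θ_0 = (939.6 + 3.341)/EI = 943/EI
A unit hogging moment at C produces rotation L₁/(3EI) + L₂/(3EI) = 4.667/EI.
Slope continuity at C: θ_0 = M_C·4.667/EI, so M_C = 943/4.667 = 202.1 kN·m (hogging).
Span AC, ΣM about A with M_C applied at C: R_C^{AC}·11 = 1172 + 202.1, so R_C^{AC} = 124.9 kN and R_A = 142 − 124.9 = 17.13 kN.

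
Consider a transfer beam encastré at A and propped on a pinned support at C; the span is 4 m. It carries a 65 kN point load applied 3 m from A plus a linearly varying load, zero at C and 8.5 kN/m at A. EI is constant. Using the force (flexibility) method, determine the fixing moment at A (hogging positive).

M_A = 39.54 kN·m

Take the reaction at C as the redundant and release it; the primary structure is a cantilever fixed at A.
Downward deflection at the released point C due to the loads:
  point load 65 at a = 3: Pa²(3L − a)/(6EI) = 877.5/EI
  triangular load, peak 8.5 at the fixed end: w₀L⁴/(30EI) = 72.53/EI
  δ_0 = 950/EI
Flexibility coefficient — unit upward force at C: δ_{CC} = L³/(3EI) = 21.33/EI.
The prop prevents deflection at C: R_C = δ_0/δ_{CC} = 950/21.33 = 44.53 kN.
Moment equilibrium about A: M_A = Σ(load moments about A) − R_C·L = 217.7 − 44.53×4 = 39.54 kN·m.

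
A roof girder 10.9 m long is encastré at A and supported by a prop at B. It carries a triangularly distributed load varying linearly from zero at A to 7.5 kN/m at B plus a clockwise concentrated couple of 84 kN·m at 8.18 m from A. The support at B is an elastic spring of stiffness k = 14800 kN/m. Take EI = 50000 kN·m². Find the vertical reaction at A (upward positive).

R_A = 7.813 kN

Choose R_B as the redundant. The primary structure is the cantilever fixed at A.
Free-end deflection of the primary structure under the applied loading (downward +):
  triangular load, peak 7.5 at the free end: 11w₀L⁴/(120EI) = 9705/EI
  clockwise couple 84 at a = 8.18: M₀a(2L − a)/(2EI) = 4679/EI
  δ_0 = 14384/EI
Flexibility coefficient — unit upward force at B: δ_{BB} = L³/(3EI) = 431.7/EI.
With EI = 50000 kN·m²: δ_0 = 0.28768 m and δ_{BB} = 0.008634 m/kN.
Compatibility — the spring shortens by R_B/k under the reaction it provides: δ_0 − R_B·δ_{BB} = R_B/k. With 1/k = 0.000068 m/kN, R_B = δ_0 / (δ_{BB} + 1/k) = 0.28768 / (0.008634 + 0.000068) = 33.06 kN.
Vertical equilibrium: R_A = ΣP − R_B = 40.88 − 33.06 = 7.813 kN.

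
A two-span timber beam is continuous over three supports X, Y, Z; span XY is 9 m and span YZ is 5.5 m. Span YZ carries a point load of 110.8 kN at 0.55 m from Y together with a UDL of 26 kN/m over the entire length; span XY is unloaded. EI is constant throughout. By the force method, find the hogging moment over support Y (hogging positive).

Release continuity at Y by inserting a hinge; the redundant is the internal moment M_Y. The primary structure is two simply-supported spans XY and YZ.
End slopes at the hinge Y, treating each span as simply supported:
  span YZ: point load 110.8 at a = 0.55: Pab(L + b)/(6LEI) = 95.52/EI
  span YZ: UDL 26: wL³/(24EI) = 180.2/EI
  relative rotation θ_0 = (0 + 275.8)/EI = 275.8/EI
A unit hogging moment at Y produces rotation L₁/(3EI) + L₂/(3EI) = 4.833/EI.
Compatibility: M_Y·(L₁+L₂)/(3EI) = θ_0, giving M_Y = 57.05 kN·m (hogging).

M_Y = 57.05 kN·m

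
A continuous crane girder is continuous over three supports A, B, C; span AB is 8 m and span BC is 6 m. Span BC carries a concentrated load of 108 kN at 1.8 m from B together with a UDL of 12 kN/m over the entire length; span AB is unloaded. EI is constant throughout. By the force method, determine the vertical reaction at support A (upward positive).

Insert a hinge at B; M_B is the redundant, and each span becomes simply supported.
Rotations at B on the released spans (each span's end-slope, ×1/EI):
  span BC: point load 108 at a = 1.8: Pab(L + b)/(6LEI) = 231.3/EI
  span BC: UDL 12: wL³/(24EI) = 108/EI
  relative rotation θ_0 = (0 + 339.3)/EI = 339.3/EI
A unit hogging moment at B produces rotation L₁/(3EI) + L₂/(3EI) = 4.667/EI.
Slope continuity at B: θ_0 = M_B·4.667/EI, so M_B = 339.3/4.667 = 72.71 kN·m (hogging).
Span AB, ΣM about A with M_B applied at B: R_B^{AB}·8 = 0 + 72.71, so R_B^{AB} = 9.089 kN and R_A = 0 − 9.089 = -9.089 kN.

R_A = -9.089 kN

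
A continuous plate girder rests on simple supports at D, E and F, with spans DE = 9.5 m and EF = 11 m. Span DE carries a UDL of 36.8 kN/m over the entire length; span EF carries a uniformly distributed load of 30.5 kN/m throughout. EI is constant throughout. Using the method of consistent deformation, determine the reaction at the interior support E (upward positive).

Take M_E as the redundant. Released structure: two simple spans DE and EF with a hinge at E.
Discontinuity in slope at E on the released structure — sum the simple-span end rotations:
  span DE: UDL 36.8: wL³/(24EI) = 1315/EI
  span EF: UDL 30.5: wL³/(24EI) = 1691/EI
  relative rotation θ_0 = (1315 + 1691)/EI = 3006/EI
A unit hogging moment at E produces rotation L₁/(3EI) + L₂/(3EI) = 6.833/EI.
Compatibility: M_E·(L₁+L₂)/(3EI) = θ_0, giving M_E = 439.9 kN·m (hogging).
Span DE, ΣM about D with M_E applied at E: R_E^{DE}·9.5 = 1661 + 439.9, so R_E^{DE} = 221.1 kN and R_D = 349.6 − 221.1 = 128.5 kN.
Span EF, ΣM about F: R_E^{EF}·11 = 1845 + 439.9, so R_E^{EF} = 207.7 kN and R_F = 335.5 − 207.7 = 127.8 kN.
R_E = 221.1 + 207.7 = 428.9 kN.

R_E = 428.9 kN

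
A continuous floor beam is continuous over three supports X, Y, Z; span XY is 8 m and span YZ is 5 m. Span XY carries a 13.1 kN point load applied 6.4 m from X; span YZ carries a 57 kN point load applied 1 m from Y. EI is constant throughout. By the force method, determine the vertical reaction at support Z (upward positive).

R_Z = 6.386 kN

Release continuity at Y by inserting a hinge; the redundant is the internal moment M_Y. The primary structure is two simply-supported spans XY and YZ.
Rotations at Y on the released spans (each span's end-slope, ×1/EI):
  span XY: point load 13.1 at a = 6.4: Pab(L + a)/(6LEI) = 40.24/EI
  span YZ: point load 57 at a = 1: Pab(L + b)/(6LEI) = 68.4/EI
  relative rotation θ_0 = (40.24 + 68.4)/EI = 108.6/EI
A unit hogging moment at Y produces rotation L₁/(3EI) + L₂/(3EI) = 4.333/EI.
Slope continuity at Y: θ_0 = M_Y·4.333/EI, so M_Y = 108.6/4.333 = 25.07 kN·m (hogging).
Span YZ, ΣM about Z: R_Y^{YZ}·5 = 228 + 25.07, so R_Y^{YZ} = 50.61 kN and R_Z = 57 − 50.61 = 6.386 kN.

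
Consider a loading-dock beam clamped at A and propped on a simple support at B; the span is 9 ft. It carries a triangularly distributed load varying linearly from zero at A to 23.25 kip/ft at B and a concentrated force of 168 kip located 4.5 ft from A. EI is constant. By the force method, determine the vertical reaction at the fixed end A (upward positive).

R_A = 162.6 kip

Choose R_B as the redundant. The primary structure is the cantilever fixed at A.
Primary-structure tip deflection at B by superposition:
  triangular load, peak 23.25 at the free end: 11w₀L⁴/(120EI) = 13983/EI
  point load 168 at a = 4.5: Pa²(3L − a)/(6EI) = 12758/EI
  δ_0 = 26741/EI
Tip deflection under a unit load at B: L³/(3EI) = 243/EI.
Compatibility at B: δ_0 − R_B·δ_{BB} = 0, so R_B = 26741/243 = 110 kip.
Vertical equilibrium: R_A = ΣP − R_B = 272.6 − 110 = 162.6 kip.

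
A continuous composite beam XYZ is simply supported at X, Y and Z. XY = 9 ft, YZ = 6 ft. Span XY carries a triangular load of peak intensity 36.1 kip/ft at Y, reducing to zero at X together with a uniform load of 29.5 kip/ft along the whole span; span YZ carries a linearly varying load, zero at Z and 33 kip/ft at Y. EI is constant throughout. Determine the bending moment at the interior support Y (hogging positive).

M_Y = 327.9 kip·ft

Insert a hinge at Y; M_Y is the redundant, and each span becomes simply supported.
Discontinuity in slope at Y on the released structure — sum the simple-span end rotations:
  span XY: triangular load, peak 36.1: w₀L³/(45EI) = 584.8/EI
  span XY: UDL 29.5: wL³/(24EI) = 896.1/EI
  span YZ: triangular load, peak 33: w₀L³/(45EI) = 158.4/EI
  relative rotation θ_0 = (1481 + 158.4)/EI = 1639/EI
A unit hogging moment at Y produces rotation L₁/(3EI) + L₂/(3EI) = 5/EI.
Compatibility: M_Y·(L₁+L₂)/(3EI) = θ_0, giving M_Y = 327.9 kip·ft (hogging).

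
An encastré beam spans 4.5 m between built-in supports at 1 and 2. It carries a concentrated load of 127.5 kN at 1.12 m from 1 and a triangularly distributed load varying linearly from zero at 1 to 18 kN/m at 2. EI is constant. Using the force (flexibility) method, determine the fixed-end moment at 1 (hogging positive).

M_1 = 92.71 kN·m

Take the two fixed-end moments M_1, M_2 as redundants; the released structure is the simple span 12.
On the primary (simply-supported) span, the end slopes from the loading are:
  at 1: point load 127.5 at a = 1.12: Pab(L + b)/(6LEI) = 140.9/EI
  at 2: point load 127.5 at a = 1.12: Pab(L + a)/(6LEI) = 100.5/EI
  at 1: triangular load, peak 18: 7w₀L³/(360EI) = 31.89/EI
  at 2: triangular load, peak 18: w₀L³/(45EI) = 36.45/EI
  θ_10 = 172.8/EI,  θ_20 = 136.9/EI
Flexibility coefficients: a unit moment at one end gives L/(3EI) there and L/(6EI) at the far end, so f₁₁ = f₂₂ = 1.5/EI and f₁₂ = f₂₁ = 0.75/EI.
Compatibility — zero rotation at each built-in end:
  1.5 M_1 + 0.75 M_2 = 172.8
  0.75 M_1 + 1.5 M_2 = 136.9
Solving the pair gives M_1 = 92.71 kN·m and M_2 = 44.92 kN·m (hogging).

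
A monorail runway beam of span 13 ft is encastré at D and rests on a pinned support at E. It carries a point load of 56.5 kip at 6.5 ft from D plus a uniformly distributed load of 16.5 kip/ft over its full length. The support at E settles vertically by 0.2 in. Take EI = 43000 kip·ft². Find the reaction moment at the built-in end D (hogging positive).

Choose R_E as the redundant. The primary structure is the cantilever fixed at D.
Downward deflection at the released point E due to the loads:
  point load 56.5 at a = 6.5: Pa²(3L − a)/(6EI) = 12930/EI
  UDL 16.5: wL⁴/(8EI) = 58907/EI
  δ_0 = 71837/EI
Tip deflection under a unit load at E: L³/(3EI) = 732.3/EI.
With EI = 43000 kip·ft²: δ_0 = 1.6706 ft and δ_{EE} = 0.017031 ft/kip.
Compatibility — the beam at E must follow the support down by 0.01667 ft: δ_0 − R_E·δ_{EE} = 0.01667, so R_E = (1.6706 − 0.01667)/0.017031 = 97.12 kip.
Moment equilibrium about D: M_D = Σ(load moments about D) − R_E·L = 1762 − 97.12×13 = 499 kip·ft.

M_D = 499 kip·ft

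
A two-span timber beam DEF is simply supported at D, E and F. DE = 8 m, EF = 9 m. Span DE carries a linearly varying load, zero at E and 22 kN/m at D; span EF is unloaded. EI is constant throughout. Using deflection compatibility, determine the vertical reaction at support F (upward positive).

R_F = -4.295 kN

Take M_E as the redundant. Released structure: two simple spans DE and EF with a hinge at E.
Discontinuity in slope at E on the released structure — sum the simple-span end rotations:
  span DE: triangular load, peak 22: 7w₀L³/(360EI) = 219/EI
  relative rotation θ_0 = (219 + 0)/EI = 219/EI
A unit hogging moment at E produces rotation L₁/(3EI) + L₂/(3EI) = 5.667/EI.
Slope continuity at E: θ_0 = M_E·5.667/EI, so M_E = 219/5.667 = 38.65 kN·m (hogging).
Span EF, ΣM about F: R_E^{EF}·9 = 0 + 38.65, so R_E^{EF} = 4.295 kN and R_F = 0 − 4.295 = -4.295 kN.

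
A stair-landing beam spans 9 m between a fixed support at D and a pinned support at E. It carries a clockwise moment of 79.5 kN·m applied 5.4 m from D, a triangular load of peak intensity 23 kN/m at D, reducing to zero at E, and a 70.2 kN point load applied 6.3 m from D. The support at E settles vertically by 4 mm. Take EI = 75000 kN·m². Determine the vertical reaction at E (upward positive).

Choose R_E as the redundant. The primary structure is the cantilever fixed at D.
Free-end deflection of the primary structure under the applied loading (downward +):
  clockwise couple 79.5 at a = 5.4: M₀a(2L − a)/(2EI) = 2705/EI
  triangular load, peak 23 at the fixed end: w₀L⁴/(30EI) = 5030/EI
  point load 70.2 at a = 6.3: Pa²(3L − a)/(6EI) = 9613/EI
  δ_0 = 17347/EI
Flexibility coefficient — unit upward force at E: δ_{EE} = L³/(3EI) = 243/EI.
With EI = 75000 kN·m²: δ_0 = 0.2313 m and δ_{EE} = 0.00324 m/kN.
Compatibility — the beam at E must follow the support down by 0.004 m: δ_0 − R_E·δ_{EE} = 0.004, so R_E = (0.2313 − 0.004)/0.00324 = 70.15 kN.

R_E = 70.15 kN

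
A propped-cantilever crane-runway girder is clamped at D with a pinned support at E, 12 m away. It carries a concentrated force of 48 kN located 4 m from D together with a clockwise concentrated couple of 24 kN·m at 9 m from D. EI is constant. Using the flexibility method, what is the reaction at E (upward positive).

Take the reaction at E as the redundant and release it; the primary structure is a cantilever fixed at D.
Primary-structure tip deflection at E by superposition:
  point load 48 at a = 4: Pa²(3L − a)/(6EI) = 4096/EI
  clockwise couple 24 at a = 9: M₀a(2L − a)/(2EI) = 1620/EI
  δ_0 = 5716/EI
Flexibility coefficient — unit upward force at E: δ_{EE} = L³/(3EI) = 576/EI.
The prop prevents deflection at E: R_E = δ_0/δ_{EE} = 5716/576 = 9.924 kN.

R_E = 9.924 kN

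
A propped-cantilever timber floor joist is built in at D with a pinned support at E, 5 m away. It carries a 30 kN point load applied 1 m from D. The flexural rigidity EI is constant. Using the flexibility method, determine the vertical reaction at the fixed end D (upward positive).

Choose R_E as the redundant. The primary structure is the cantilever fixed at D.
Free-end deflection of the primary structure under the applied loading (downward +):
  point load 30 at a = 1: Pa²(3L − a)/(6EI) = 70/EI
Tip deflection under a unit load at E: L³/(3EI) = 41.67/EI.
The prop prevents deflection at E: R_E = δ_0/δ_{EE} = 70/41.67 = 1.68 kN.
Vertical equilibrium: R_D = ΣP − R_E = 30 − 1.68 = 28.32 kN.

R_D = 28.32 kN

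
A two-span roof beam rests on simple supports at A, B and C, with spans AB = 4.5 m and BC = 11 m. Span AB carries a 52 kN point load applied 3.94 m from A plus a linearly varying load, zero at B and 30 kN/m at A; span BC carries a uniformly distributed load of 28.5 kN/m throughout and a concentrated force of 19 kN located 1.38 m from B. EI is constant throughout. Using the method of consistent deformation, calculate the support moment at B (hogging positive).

Insert a hinge at B; M_B is the redundant, and each span becomes simply supported.
Discontinuity in slope at B on the released structure — sum the simple-span end rotations:
  span AB: point load 52 at a = 3.94: Pab(L + a)/(6LEI) = 35.86/EI
  span AB: triangular load, peak 30: 7w₀L³/(360EI) = 53.16/EI
  span BC: UDL 28.5: wL³/(24EI) = 1581/EI
  span BC: point load 19 at a = 1.38: Pab(L + b)/(6LEI) = 78.8/EI
  relative rotation θ_0 = (89.02 + 1659)/EI = 1748/EI
A unit hogging moment at B produces rotation L₁/(3EI) + L₂/(3EI) = 5.167/EI.
Slope continuity at B: θ_0 = M_B·5.167/EI, so M_B = 1748/5.167 = 338.4 kN·m (hogging).

M_B = 338.4 kN·m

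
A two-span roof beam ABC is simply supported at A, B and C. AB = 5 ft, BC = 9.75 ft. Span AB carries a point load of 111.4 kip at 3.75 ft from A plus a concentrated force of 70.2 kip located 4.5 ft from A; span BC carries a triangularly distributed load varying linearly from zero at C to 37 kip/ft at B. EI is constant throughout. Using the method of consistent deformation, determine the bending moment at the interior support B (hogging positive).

Release continuity at B by inserting a hinge; the redundant is the internal moment M_B. The primary structure is two simply-supported spans AB and BC.
End slopes at the hinge B, treating each span as simply supported:
  span AB: point load 111.4 at a = 3.75: Pab(L + a)/(6LEI) = 152.3/EI
  span AB: point load 70.2 at a = 4.5: Pab(L + a)/(6LEI) = 50.02/EI
  span BC: triangular load, peak 37: w₀L³/(45EI) = 762.1/EI
  relative rotation θ_0 = (202.3 + 762.1)/EI = 964.4/EI
A unit hogging moment at B produces rotation L₁/(3EI) + L₂/(3EI) = 4.917/EI.
Compatibility: M_B·(L₁+L₂)/(3EI) = θ_0, giving M_B = 196.2 kip·ft (hogging).

M_B = 196.2 kip·ft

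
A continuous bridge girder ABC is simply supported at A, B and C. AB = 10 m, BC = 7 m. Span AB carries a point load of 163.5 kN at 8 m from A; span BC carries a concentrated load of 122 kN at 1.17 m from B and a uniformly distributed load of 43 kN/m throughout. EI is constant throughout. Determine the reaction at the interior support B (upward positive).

Release continuity at B by inserting a hinge; the redundant is the internal moment M_B. The primary structure is two simply-supported spans AB and BC.
Rotations at B on the released spans (each span's end-slope, ×1/EI):
  span AB: point load 163.5 at a = 8: Pab(L + a)/(6LEI) = 784.8/EI
  span BC: point load 122 at a = 1.17: Pab(L + b)/(6LEI) = 254.2/EI
  span BC: UDL 43: wL³/(24EI) = 614.5/EI
  relative rotation θ_0 = (784.8 + 868.8)/EI = 1654/EI
A unit hogging moment at B produces rotation L₁/(3EI) + L₂/(3EI) = 5.667/EI.
Compatibility: M_B·(L₁+L₂)/(3EI) = θ_0, giving M_B = 291.8 kN·m (hogging).
Span AB, ΣM about A with M_B applied at B: R_B^{AB}·10 = 1308 + 291.8, so R_B^{AB} = 160 kN and R_A = 163.5 − 160 = 3.52 kN.
Span BC, ΣM about C: R_B^{BC}·7 = 1765 + 291.8, so R_B^{BC} = 293.8 kN and R_C = 423 − 293.8 = 129.2 kN.
R_B = 160 + 293.8 = 453.8 kN.

R_B = 453.8 kN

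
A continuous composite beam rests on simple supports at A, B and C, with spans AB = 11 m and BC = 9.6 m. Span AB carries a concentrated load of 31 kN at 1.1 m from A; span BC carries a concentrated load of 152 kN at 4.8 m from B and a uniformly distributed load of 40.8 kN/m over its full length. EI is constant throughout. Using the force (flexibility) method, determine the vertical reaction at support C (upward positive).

R_C = 234.8 kN

Insert a hinge at B; M_B is the redundant, and each span becomes simply supported.
End slopes at the hinge B, treating each span as simply supported:
  span AB: point load 31 at a = 1.1: Pab(L + a)/(6LEI) = 61.89/EI
  span BC: point load 152 at a = 4.8: Pab(L + b)/(6LEI) = 875.5/EI
  span BC: UDL 40.8: wL³/(24EI) = 1504/EI
  relative rotation θ_0 = (61.89 + 2380)/EI = 2441/EI
A unit hogging moment at B produces rotation L₁/(3EI) + L₂/(3EI) = 6.867/EI.
Compatibility: M_B·(L₁+L₂)/(3EI) = θ_0, giving M_B = 355.6 kN·m (hogging).
Span BC, ΣM about C: R_B^{BC}·9.6 = 2610 + 355.6, so R_B^{BC} = 308.9 kN and R_C = 543.7 − 308.9 = 234.8 kN.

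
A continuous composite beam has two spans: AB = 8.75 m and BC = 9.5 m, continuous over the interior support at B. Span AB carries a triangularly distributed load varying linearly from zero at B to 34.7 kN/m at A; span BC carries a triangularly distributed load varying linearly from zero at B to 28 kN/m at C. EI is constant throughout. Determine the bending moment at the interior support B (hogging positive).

M_B = 151 kN·m

Insert a hinge at B; M_B is the redundant, and each span becomes simply supported.
End slopes at the hinge B, treating each span as simply supported:
  span AB: triangular load, peak 34.7: 7w₀L³/(360EI) = 452/EI
  span BC: triangular load, peak 28: 7w₀L³/(360EI) = 466.8/EI
  relative rotation θ_0 = (452 + 466.8)/EI = 918.8/EI
A unit hogging moment at B produces rotation L₁/(3EI) + L₂/(3EI) = 6.083/EI.
Slope continuity at B: θ_0 = M_B·6.083/EI, so M_B = 918.8/6.083 = 151 kN·m (hogging).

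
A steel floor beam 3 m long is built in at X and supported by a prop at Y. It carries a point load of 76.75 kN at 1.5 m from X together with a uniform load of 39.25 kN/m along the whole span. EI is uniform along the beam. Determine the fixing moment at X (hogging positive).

M_X = 87.33 kN·m

Choose R_Y as the redundant. The primary structure is the cantilever fixed at X.
Deflection at Y on the released cantilever, summing each load's contribution:
  point load 76.75 at a = 1.5: Pa²(3L − a)/(6EI) = 215.9/EI
  UDL 39.25: wL⁴/(8EI) = 397.4/EI
  δ_0 = 613.3/EI
Tip deflection under a unit load at Y: L³/(3EI) = 9/EI.
The prop prevents deflection at Y: R_Y = δ_0/δ_{YY} = 613.3/9 = 68.14 kN.
Moment equilibrium about X: M_X = Σ(load moments about X) − R_Y·L = 291.8 − 68.14×3 = 87.33 kN·m.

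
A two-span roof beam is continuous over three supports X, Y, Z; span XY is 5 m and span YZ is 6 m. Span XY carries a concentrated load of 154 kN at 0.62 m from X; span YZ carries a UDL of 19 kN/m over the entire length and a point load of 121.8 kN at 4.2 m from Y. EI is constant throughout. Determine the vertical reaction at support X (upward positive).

Insert a hinge at Y; M_Y is the redundant, and each span becomes simply supported.
Discontinuity in slope at Y on the released structure — sum the simple-span end rotations:
  span XY: point load 154 at a = 0.62: Pab(L + a)/(6LEI) = 78.34/EI
  span YZ: UDL 19: wL³/(24EI) = 171/EI
  span YZ: point load 121.8 at a = 4.2: Pab(L + b)/(6LEI) = 199.5/EI
  relative rotation θ_0 = (78.34 + 370.5)/EI = 448.9/EI
A unit hogging moment at Y produces rotation L₁/(3EI) + L₂/(3EI) = 3.667/EI.
Slope continuity at Y: θ_0 = M_Y·3.667/EI, so M_Y = 448.9/3.667 = 122.4 kN·m (hogging).
Span XY, ΣM about X with M_Y applied at Y: R_Y^{XY}·5 = 95.48 + 122.4, so R_Y^{XY} = 43.58 kN and R_X = 154 − 43.58 = 110.4 kN.

R_X = 110.4 kN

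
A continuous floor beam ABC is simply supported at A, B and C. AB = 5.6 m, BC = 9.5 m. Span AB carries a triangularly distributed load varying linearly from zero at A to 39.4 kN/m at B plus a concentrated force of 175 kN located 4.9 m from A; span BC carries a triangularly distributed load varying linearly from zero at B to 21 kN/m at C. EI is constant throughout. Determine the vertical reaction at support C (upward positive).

Release continuity at B by inserting a hinge; the redundant is the internal moment M_B. The primary structure is two simply-supported spans AB and BC.
Discontinuity in slope at B on the released structure — sum the simple-span end rotations:
  span AB: triangular load, peak 39.4: w₀L³/(45EI) = 153.8/EI
  span AB: point load 175 at a = 4.9: Pab(L + a)/(6LEI) = 187.6/EI
  span BC: triangular load, peak 21: 7w₀L³/(360EI) = 350.1/EI
  relative rotation θ_0 = (341.3 + 350.1)/EI = 691.4/EI
A unit hogging moment at B produces rotation L₁/(3EI) + L₂/(3EI) = 5.033/EI.
Compatibility: M_B·(L₁+L₂)/(3EI) = θ_0, giving M_B = 137.4 kN·m (hogging).
Span BC, ΣM about C: R_B^{BC}·9.5 = 315.9 + 137.4, so R_B^{BC} = 47.71 kN and R_C = 99.75 − 47.71 = 52.04 kN.

R_C = 52.04 kN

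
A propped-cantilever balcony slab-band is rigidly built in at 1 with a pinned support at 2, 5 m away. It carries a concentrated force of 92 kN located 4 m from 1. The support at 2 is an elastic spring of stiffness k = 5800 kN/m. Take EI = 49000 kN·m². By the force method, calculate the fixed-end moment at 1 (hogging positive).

Release the roller at 2. Primary structure: cantilever fixed at 1.
Downward deflection at the released point 2 due to the loads:
  point load 92 at a = 4: Pa²(3L − a)/(6EI) = 2699/EI
Tip deflection under a unit load at 2: L³/(3EI) = 41.67/EI.
With EI = 49000 kN·m²: δ_0 = 0.055075 m and δ_{22} = 0.00085 m/kN.
Compatibility — the spring shortens by R_2/k under the reaction it provides: δ_0 − R_2·δ_{22} = R_2/k. With 1/k = 0.000172 m/kN, R_2 = δ_0 / (δ_{22} + 1/k) = 0.055075 / (0.00085 + 0.000172) = 53.85 kN.
Moment equilibrium about 1: M_1 = Σ(load moments about 1) − R_2·L = 368 − 53.85×5 = 98.75 kN·m.

M_1 = 98.75 kN·m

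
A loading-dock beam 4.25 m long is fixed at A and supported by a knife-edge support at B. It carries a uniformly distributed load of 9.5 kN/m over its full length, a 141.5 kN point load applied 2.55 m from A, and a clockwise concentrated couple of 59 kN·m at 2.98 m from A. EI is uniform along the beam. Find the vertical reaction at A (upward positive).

Remove the prop at B; the released (primary) structure is a cantilever built in at A.
Downward deflection at the released point B due to the loads:
  UDL 9.5: wL⁴/(8EI) = 387.4/EI
  point load 141.5 at a = 2.55: Pa²(3L − a)/(6EI) = 1564/EI
  clockwise couple 59 at a = 2.98: M₀a(2L − a)/(2EI) = 485.3/EI
  δ_0 = 2437/EI
Flexibility coefficient — unit upward force at B: δ_{BB} = L³/(3EI) = 25.59/EI.
The prop prevents deflection at B: R_B = δ_0/δ_{BB} = 2437/25.59 = 95.23 kN.
Vertical equilibrium: R_A = ΣP − R_B = 181.9 − 95.23 = 86.64 kN.

R_A = 86.64 kN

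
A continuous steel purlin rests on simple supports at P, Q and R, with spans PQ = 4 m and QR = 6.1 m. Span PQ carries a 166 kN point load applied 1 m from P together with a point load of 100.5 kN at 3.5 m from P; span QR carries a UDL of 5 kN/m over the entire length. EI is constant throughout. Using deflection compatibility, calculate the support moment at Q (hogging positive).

Take M_Q as the redundant. Released structure: two simple spans PQ and QR with a hinge at Q.
Discontinuity in slope at Q on the released structure — sum the simple-span end rotations:
  span PQ: point load 166 at a = 1: Pab(L + a)/(6LEI) = 103.8/EI
  span PQ: point load 100.5 at a = 3.5: Pab(L + a)/(6LEI) = 54.96/EI
  span QR: UDL 5: wL³/(24EI) = 47.29/EI
  relative rotation θ_0 = (158.7 + 47.29)/EI = 206/EI
A unit hogging moment at Q produces rotation L₁/(3EI) + L₂/(3EI) = 3.367/EI.
Compatibility: M_Q·(L₁+L₂)/(3EI) = θ_0, giving M_Q = 61.19 kN·m (hogging).

M_Q = 61.19 kN·m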